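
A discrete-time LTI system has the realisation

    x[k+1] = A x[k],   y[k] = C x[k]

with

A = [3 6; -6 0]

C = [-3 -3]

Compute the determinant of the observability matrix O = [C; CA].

81

CA = [[9, -18]]
Observability matrix O = [C; CA] = [[-3, -3], [9, -18]]
det(O) = (-3)·(-18) - (-3)·9 = 54 - (-27) = 81
Since det(O) ≠ 0, rank(O) = 2 and the system is completely observable.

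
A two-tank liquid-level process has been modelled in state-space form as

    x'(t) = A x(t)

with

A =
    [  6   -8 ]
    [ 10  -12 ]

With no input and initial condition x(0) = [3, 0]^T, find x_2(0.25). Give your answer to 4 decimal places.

3.5798

det(sI - A) = s^2 - (tr A)s + det A, with tr A = 6 + (-12) = -6 and det A = 6·(-12) - (-8)·10 = -72 - (-80) = 8.
So p(s) = det(sI - A) = s^2 + 6s + 8.
Factor s^2 + 6s + 8: two numbers with sum -6 and product 8 are -2 and -4, so s^2 + 6s + 8 = (s + 2)(s + 4).
Hence p(s) = (s + 2) (s + 4), with roots -4, -2.
The eigenvalues -4, -2 are distinct and real, so A is diagonalisable and x(t) = e^{At} x(0) = V diag(e^{λ_i t}) V^{-1} x(0), where the columns of V are the eigenvectors.
λ = -4: A - (-4)I = [[10, -8], [10, -8]]. Row 1 gives 10·v1 + (-8)·v2 = 0, so take v_1 = [4, 5]^T.
λ = -2: A - (-2)I = [[8, -8], [10, -10]]. Row 1 gives 8·v1 + (-8)·v2 = 0, so take v_2 = [-1, -1]^T.
V = [v_1 v_2] = [[4, -1], [5, -1]] has det V = 1, so V^{-1} = adj(V)/det V = [[-1, 1], [-5, 4]].
Modal coordinates z(0) = V^{-1} x(0): (-1)·3 + 1·0 = -3; (-5)·3 + 4·0 = -15; so z(0) = [-3, -15]^T.
x_2(t) = Σ_i (v_i)_2 · z_i(0) · e^{λ_i t} (row 2 of V times the modal terms).
x_2(0.25) = 5·(-3)·e^{-4·0.25} + (-1)·(-15)·e^{-2·0.25} = (-15)·0.367879 + 15·0.606531 = 3.5798.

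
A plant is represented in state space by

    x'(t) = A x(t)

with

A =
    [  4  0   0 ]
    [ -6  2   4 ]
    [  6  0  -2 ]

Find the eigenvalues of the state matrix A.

-2, 2, 4

det(sI - A) = s^3 - (tr A)s^2 + (M11 + M22 + M33)s - det A, where Mii is the 2×2 principal minor of A obtained by deleting row i and column i.
tr A = 4 + 2 + (-2) = 4; M11 = 2·(-2) - 4·0 = -4 - 0 = -4; M22 = 4·(-2) - 0·6 = -8 - 0 = -8; M33 = 4·2 - 0·(-6) = 8 - 0 = 8; sum of minors = -4.
det A = 4·(2·(-2) - 4·0) - 0·((-6)·(-2) - 4·6) + 0·((-6)·0 - 2·6) = 4·(-4) - 0·(-12) + 0·(-12) = -16.
So p(s) = det(sI - A) = s^3 - 4s^2 - 4s + 16.
Rational-root test: any integer root divides 16. Testing small divisors, s = -2 works: p(-2) = -8 + (-16) + 8 + 16 = 0, so (s + 2) is a factor.
Dividing, p(s) = (s + 2)(s^2 - 6s + 8).
Factor s^2 - 6s + 8: two numbers with sum 6 and product 8 are 4 and 2, so s^2 - 6s + 8 = (s - 4)(s - 2).
Hence p(s) = (s - 4) (s - 2) (s + 2), with roots -2, 2, 4.
At least one eigenvalue has non-negative real part, so the system is not asymptotically stable.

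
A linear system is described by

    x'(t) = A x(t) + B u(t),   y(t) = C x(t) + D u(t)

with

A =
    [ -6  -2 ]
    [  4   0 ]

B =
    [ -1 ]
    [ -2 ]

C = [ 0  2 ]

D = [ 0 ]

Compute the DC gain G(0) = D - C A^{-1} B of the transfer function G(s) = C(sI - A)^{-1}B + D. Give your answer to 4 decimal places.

-4.0000

G(0) = C(-A)^{-1}B + D = -C A^{-1} B + D.
det A = 8, so A^{-1} = (1/8)·adj(A) = [[0, 1/4], [-1/2, -3/4]]
A^{-1} B = [-1/2, 2]^T
C A^{-1} B = 4
G(0) = D - C A^{-1} B = 0 - (4) = -4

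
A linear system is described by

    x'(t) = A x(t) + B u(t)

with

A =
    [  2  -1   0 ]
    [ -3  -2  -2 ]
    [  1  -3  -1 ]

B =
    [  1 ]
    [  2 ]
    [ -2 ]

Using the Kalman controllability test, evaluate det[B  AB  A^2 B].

AB = [[0], [-3], [-3]]
A^2B = [[3], [12], [12]]
Controllability matrix C = [B  AB  A^2B] = [[1, 0, 3], [2, -3, 12], [-2, -3, 12]]
Expanding along the first row, det(C) = 1·((-3)·12 - 12·(-3)) - 0·(2·12 - 12·(-2)) + 3·(2·(-3) - (-3)·(-2)) = 1·0 - 0·48 + 3·(-12) = -36
Since det(C) ≠ 0, rank(C) = 3 and the system is completely controllable.

-36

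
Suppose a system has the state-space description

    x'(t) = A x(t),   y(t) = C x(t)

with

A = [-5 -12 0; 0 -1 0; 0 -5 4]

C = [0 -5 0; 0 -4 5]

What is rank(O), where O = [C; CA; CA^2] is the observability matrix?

2

CA = [[0, 5, 0], [0, -21, 20]]
CA^2 = [[0, -5, 0], [0, -79, 80]]
Observability matrix O = [C; CA; CA^2] = [[0, -5, 0], [0, -4, 5], [0, 5, 0], [0, -21, 20], [0, -5, 0], [0, -79, 80]]
Column 1 of O is identically zero, so rank(O) ≤ 2.
The 2×2 minor from rows 1, 2, columns 2, 3 is (-5)·5 - 0·(-4) = -25 - 0 = -25 ≠ 0, so rank(O) = 2.
rank(O) = 2 < n = 3, so the pair (A, C) is not completely observable.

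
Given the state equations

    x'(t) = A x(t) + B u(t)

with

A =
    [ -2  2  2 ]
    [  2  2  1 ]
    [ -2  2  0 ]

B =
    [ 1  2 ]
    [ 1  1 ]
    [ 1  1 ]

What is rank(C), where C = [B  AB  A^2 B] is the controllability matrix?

AB = [[2, 0], [5, 7], [0, -2]]
A^2B = [[6, 10], [14, 12], [6, 14]]
Controllability matrix C = [B  AB  A^2B] = [[1, 2, 2, 0, 6, 10], [1, 1, 5, 7, 14, 12], [1, 1, 0, -2, 6, 14]]
Take the 3×3 submatrix of C formed by columns 1, 2, 3: [[1, 2, 2], [1, 1, 5], [1, 1, 0]]. Its determinant is 1·(1·0 - 5·1) - 2·(1·0 - 5·1) + 2·(1·1 - 1·1) = 1·(-5) - 2·(-5) + 2·0 = 5 ≠ 0.
So rank(C) ≥ 3; since C has 3 rows, rank(C) = 3.
rank(C) = 3 = n, so the pair (A, B) is completely controllable.

3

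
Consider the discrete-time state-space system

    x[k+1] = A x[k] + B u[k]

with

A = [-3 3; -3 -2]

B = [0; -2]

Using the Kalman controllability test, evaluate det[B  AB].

-12

AB = [[-6], [4]]
Controllability matrix C = [B  AB] = [[0, -6], [-2, 4]]
det(C) = 0·4 - (-6)·(-2) = 0 - 12 = -12
Since det(C) ≠ 0, rank(C) = 2 and the system is completely controllable.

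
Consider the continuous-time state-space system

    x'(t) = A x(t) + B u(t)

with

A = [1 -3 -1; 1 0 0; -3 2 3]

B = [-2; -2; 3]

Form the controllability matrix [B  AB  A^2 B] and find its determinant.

245

AB = [[1], [-2], [11]]
A^2B = [[-4], [1], [26]]
Controllability matrix C = [B  AB  A^2B] = [[-2, 1, -4], [-2, -2, 1], [3, 11, 26]]
Expanding along the first row, det(C) = (-2)·((-2)·26 - 1·11) - 1·((-2)·26 - 1·3) + (-4)·((-2)·11 - (-2)·3) = (-2)·(-63) - 1·(-55) + (-4)·(-16) = 245
Since det(C) ≠ 0, rank(C) = 3 and the system is completely controllable.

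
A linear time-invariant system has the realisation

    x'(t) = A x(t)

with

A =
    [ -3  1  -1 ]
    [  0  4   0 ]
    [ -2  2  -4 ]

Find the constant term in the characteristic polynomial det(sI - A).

Expand det(sI - A) for the 3×3 matrix.
p(s) = s^3 + 3s^2 - 18s - 40.
(Check: constant term = det(-A) = (-1)^3 det A = -40; coefficient of s^2 = -tr A = 3.)
The constant term is -40.

-40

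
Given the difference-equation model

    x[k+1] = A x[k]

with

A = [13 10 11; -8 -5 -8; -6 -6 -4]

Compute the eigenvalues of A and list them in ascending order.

-1, 2, 3

det(zI - A) = z^3 - (tr A)z^2 + (M11 + M22 + M33)z - det A, where Mii is the 2×2 principal minor of A obtained by deleting row i and column i.
tr A = 13 + (-5) + (-4) = 4; M11 = (-5)·(-4) - (-8)·(-6) = 20 - 48 = -28; M22 = 13·(-4) - 11·(-6) = -52 - (-66) = 14; M33 = 13·(-5) - 10·(-8) = -65 - (-80) = 15; sum of minors = 1.
det A = 13·((-5)·(-4) - (-8)·(-6)) - 10·((-8)·(-4) - (-8)·(-6)) + 11·((-8)·(-6) - (-5)·(-6)) = 13·(-28) - 10·(-16) + 11·18 = -6.
So p(z) = det(zI - A) = z^3 - 4z^2 + z + 6.
Rational-root test: any integer root divides 6. Testing small divisors, z = -1 works: p(-1) = -1 + (-4) + (-1) + 6 = 0, so (z + 1) is a factor.
Dividing, p(z) = (z + 1)(z^2 - 5z + 6).
Factor z^2 - 5z + 6: two numbers with sum 5 and product 6 are 3 and 2, so z^2 - 5z + 6 = (z - 3)(z - 2).
Hence p(z) = (z - 3) (z - 2) (z + 1), with roots -1, 2, 3.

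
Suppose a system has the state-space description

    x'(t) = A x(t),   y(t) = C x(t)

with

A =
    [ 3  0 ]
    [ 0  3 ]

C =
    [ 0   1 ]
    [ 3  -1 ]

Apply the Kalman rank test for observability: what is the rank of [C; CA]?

CA = [[0, 3], [9, -3]]
Observability matrix O = [C; CA] = [[0, 1], [3, -1], [0, 3], [9, -3]]
Take the 2×2 submatrix of O formed by rows 1, 2: [[0, 1], [3, -1]]. Its determinant is 0·(-1) - 1·3 = 0 - 3 = -3 ≠ 0.
So rank(O) ≥ 2; since O has 2 columns, rank(O) = 2.
rank(O) = 2 = n, so the pair (A, C) is completely observable.

2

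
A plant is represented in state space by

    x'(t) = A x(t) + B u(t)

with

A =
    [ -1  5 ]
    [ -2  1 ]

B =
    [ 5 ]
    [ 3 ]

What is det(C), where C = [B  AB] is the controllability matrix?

AB = [[10], [-7]]
Controllability matrix C = [B  AB] = [[5, 10], [3, -7]]
det(C) = 5·(-7) - 10·3 = -35 - 30 = -65
Since det(C) ≠ 0, rank(C) = 2 and the system is completely controllable.

-65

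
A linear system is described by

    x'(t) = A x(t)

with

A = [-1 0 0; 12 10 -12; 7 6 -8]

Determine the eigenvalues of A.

-2, -1, 4

det(sI - A) = s^3 - (tr A)s^2 + (M11 + M22 + M33)s - det A, where Mii is the 2×2 principal minor of A obtained by deleting row i and column i.
tr A = (-1) + 10 + (-8) = 1; M11 = 10·(-8) - (-12)·6 = -80 - (-72) = -8; M22 = (-1)·(-8) - 0·7 = 8 - 0 = 8; M33 = (-1)·10 - 0·12 = -10 - 0 = -10; sum of minors = -10.
det A = (-1)·(10·(-8) - (-12)·6) - 0·(12·(-8) - (-12)·7) + 0·(12·6 - 10·7) = (-1)·(-8) - 0·(-12) + 0·2 = 8.
So p(s) = det(sI - A) = s^3 - s^2 - 10s - 8.
Rational-root test: any integer root divides -8. Testing small divisors, s = -1 works: p(-1) = -1 + (-1) + 10 + (-8) = 0, so (s + 1) is a factor.
Dividing, p(s) = (s + 1)(s^2 - 2s - 8).
Factor s^2 - 2s - 8: two numbers with sum 2 and product -8 are 4 and -2, so s^2 - 2s - 8 = (s - 4)(s + 2).
Hence p(s) = (s - 4) (s + 1) (s + 2), with roots -2, -1, 4.
At least one eigenvalue has non-negative real part, so the system is not asymptotically stable.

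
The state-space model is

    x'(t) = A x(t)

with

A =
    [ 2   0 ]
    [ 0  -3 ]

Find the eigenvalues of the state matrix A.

-3, 2

det(sI - A) = s^2 - (tr A)s + det A, with tr A = 2 + (-3) = -1 and det A = 2·(-3) - 0·0 = -6 - 0 = -6.
So p(s) = det(sI - A) = s^2 + s - 6.
Factor s^2 + s - 6: two numbers with sum -1 and product -6 are 2 and -3, so s^2 + s - 6 = (s - 2)(s + 3).
Hence p(s) = (s - 2) (s + 3), with roots -3, 2.
At least one eigenvalue has non-negative real part, so the system is not asymptotically stable.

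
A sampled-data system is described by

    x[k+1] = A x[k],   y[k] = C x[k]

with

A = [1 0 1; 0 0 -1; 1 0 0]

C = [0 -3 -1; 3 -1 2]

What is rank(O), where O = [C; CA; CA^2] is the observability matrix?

CA = [[-1, 0, 3], [5, 0, 4]]
CA^2 = [[2, 0, -1], [9, 0, 5]]
Observability matrix O = [C; CA; CA^2] = [[0, -3, -1], [3, -1, 2], [-1, 0, 3], [5, 0, 4], [2, 0, -1], [9, 0, 5]]
Take the 3×3 submatrix of O formed by rows 1, 2, 3: [[0, -3, -1], [3, -1, 2], [-1, 0, 3]]. Its determinant is 0·((-1)·3 - 2·0) - (-3)·(3·3 - 2·(-1)) + (-1)·(3·0 - (-1)·(-1)) = 0·(-3) - (-3)·11 + (-1)·(-1) = 34 ≠ 0.
So rank(O) ≥ 3; since O has 3 columns, rank(O) = 3.
rank(O) = 3 = n, so the pair (A, C) is completely observable.

3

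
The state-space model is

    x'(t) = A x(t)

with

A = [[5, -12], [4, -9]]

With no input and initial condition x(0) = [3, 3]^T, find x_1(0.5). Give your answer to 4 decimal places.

-1.6310

det(sI - A) = s^2 - (tr A)s + det A, with tr A = 5 + (-9) = -4 and det A = 5·(-9) - (-12)·4 = -45 - (-48) = 3.
So p(s) = det(sI - A) = s^2 + 4s + 3.
Factor s^2 + 4s + 3: two numbers with sum -4 and product 3 are -1 and -3, so s^2 + 4s + 3 = (s + 1)(s + 3).
Hence p(s) = (s + 1) (s + 3), with roots -3, -1.
The eigenvalues -3, -1 are distinct and real, so A is diagonalisable and x(t) = e^{At} x(0) = V diag(e^{λ_i t}) V^{-1} x(0), where the columns of V are the eigenvectors.
λ = -3: A - (-3)I = [[8, -12], [4, -6]]. Row 1 gives 8·v1 + (-12)·v2 = 0, so take v_1 = [-3, -2]^T.
λ = -1: A - (-1)I = [[6, -12], [4, -8]]. Row 1 gives 6·v1 + (-12)·v2 = 0, so take v_2 = [2, 1]^T.
V = [v_1 v_2] = [[-3, 2], [-2, 1]] has det V = 1, so V^{-1} = adj(V)/det V = [[1, -2], [2, -3]].
Modal coordinates z(0) = V^{-1} x(0): 1·3 + (-2)·3 = -3; 2·3 + (-3)·3 = -3; so z(0) = [-3, -3]^T.
x_1(t) = Σ_i (v_i)_1 · z_i(0) · e^{λ_i t} (row 1 of V times the modal terms).
x_1(0.5) = (-3)·(-3)·e^{-3·0.5} + 2·(-3)·e^{-1·0.5} = 9·0.223130 + (-6)·0.606531 = -1.6310.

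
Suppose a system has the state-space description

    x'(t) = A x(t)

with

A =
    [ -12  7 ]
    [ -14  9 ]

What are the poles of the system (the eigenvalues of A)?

-5, 2

det(sI - A) = s^2 - (tr A)s + det A, with tr A = (-12) + 9 = -3 and det A = (-12)·9 - 7·(-14) = -108 - (-98) = -10.
So p(s) = det(sI - A) = s^2 + 3s - 10.
Factor s^2 + 3s - 10: two numbers with sum -3 and product -10 are 2 and -5, so s^2 + 3s - 10 = (s - 2)(s + 5).
Hence p(s) = (s - 2) (s + 5), with roots -5, 2.
At least one eigenvalue has non-negative real part, so the system is not asymptotically stable.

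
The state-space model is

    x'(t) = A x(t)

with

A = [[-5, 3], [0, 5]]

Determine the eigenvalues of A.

-5, 5

det(sI - A) = s^2 - (tr A)s + det A, with tr A = (-5) + 5 = 0 and det A = (-5)·5 - 3·0 = -25 - 0 = -25.
So p(s) = det(sI - A) = s^2 - 25.
Factor s^2 - 25: two numbers with sum 0 and product -25 are 5 and -5, so s^2 - 25 = (s - 5)(s + 5).
Hence p(s) = (s - 5) (s + 5), with roots -5, 5.
At least one eigenvalue has non-negative real part, so the system is not asymptotically stable.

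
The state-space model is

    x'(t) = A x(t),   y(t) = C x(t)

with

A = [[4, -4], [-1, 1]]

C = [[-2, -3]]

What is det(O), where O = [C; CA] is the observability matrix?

CA = [[-5, 5]]
Observability matrix O = [C; CA] = [[-2, -3], [-5, 5]]
det(O) = (-2)·5 - (-3)·(-5) = -10 - 15 = -25
Since det(O) ≠ 0, rank(O) = 2 and the system is completely observable.

-25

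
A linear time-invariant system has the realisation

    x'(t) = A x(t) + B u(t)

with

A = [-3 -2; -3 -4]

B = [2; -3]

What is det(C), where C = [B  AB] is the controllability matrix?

AB = [[0], [6]]
Controllability matrix C = [B  AB] = [[2, 0], [-3, 6]]
det(C) = 2·6 - 0·(-3) = 12 - 0 = 12
Since det(C) ≠ 0, rank(C) = 2 and the system is completely controllable.

12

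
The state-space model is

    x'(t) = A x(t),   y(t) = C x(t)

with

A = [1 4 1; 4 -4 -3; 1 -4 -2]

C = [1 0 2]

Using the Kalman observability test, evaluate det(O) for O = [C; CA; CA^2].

CA = [[3, -4, -3]]
CA^2 = [[-16, 40, 21]]
Observability matrix O = [C; CA; CA^2] = [[1, 0, 2], [3, -4, -3], [-16, 40, 21]]
Expanding along the first row, det(O) = 1·((-4)·21 - (-3)·40) - 0·(3·21 - (-3)·(-16)) + 2·(3·40 - (-4)·(-16)) = 1·36 - 0·15 + 2·56 = 148
Since det(O) ≠ 0, rank(O) = 3 and the system is completely observable.

148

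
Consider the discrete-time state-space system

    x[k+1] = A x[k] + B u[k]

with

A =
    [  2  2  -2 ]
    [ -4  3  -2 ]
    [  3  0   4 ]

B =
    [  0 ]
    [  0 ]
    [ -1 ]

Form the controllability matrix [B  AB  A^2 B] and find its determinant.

AB = [[2], [2], [-4]]
A^2B = [[16], [6], [-10]]
Controllability matrix C = [B  AB  A^2B] = [[0, 2, 16], [0, 2, 6], [-1, -4, -10]]
Expanding along the first row, det(C) = 0·(2·(-10) - 6·(-4)) - 2·(0·(-10) - 6·(-1)) + 16·(0·(-4) - 2·(-1)) = 0·4 - 2·6 + 16·2 = 20
Since det(C) ≠ 0, rank(C) = 3 and the system is completely controllable.

20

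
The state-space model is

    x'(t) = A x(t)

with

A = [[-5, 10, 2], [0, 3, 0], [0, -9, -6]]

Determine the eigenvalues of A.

-6, -5, 3

det(sI - A) = s^3 - (tr A)s^2 + (M11 + M22 + M33)s - det A, where Mii is the 2×2 principal minor of A obtained by deleting row i and column i.
tr A = (-5) + 3 + (-6) = -8; M11 = 3·(-6) - 0·(-9) = -18 - 0 = -18; M22 = (-5)·(-6) - 2·0 = 30 - 0 = 30; M33 = (-5)·3 - 10·0 = -15 - 0 = -15; sum of minors = -3.
det A = (-5)·(3·(-6) - 0·(-9)) - 10·(0·(-6) - 0·0) + 2·(0·(-9) - 3·0) = (-5)·(-18) - 10·0 + 2·0 = 90.
So p(s) = det(sI - A) = s^3 + 8s^2 - 3s - 90.
Rational-root test: any integer root divides -90. Testing small divisors, s = 3 works: p(3) = 27 + 72 + (-9) + (-90) = 0, so (s - 3) is a factor.
Dividing, p(s) = (s - 3)(s^2 + 11s + 30).
Factor s^2 + 11s + 30: two numbers with sum -11 and product 30 are -5 and -6, so s^2 + 11s + 30 = (s + 5)(s + 6).
Hence p(s) = (s - 3) (s + 5) (s + 6), with roots -6, -5, 3.
At least one eigenvalue has non-negative real part, so the system is not asymptotically stable.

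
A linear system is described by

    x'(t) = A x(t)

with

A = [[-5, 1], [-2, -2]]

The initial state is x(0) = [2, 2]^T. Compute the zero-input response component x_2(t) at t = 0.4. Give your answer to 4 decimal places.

det(sI - A) = s^2 - (tr A)s + det A, with tr A = (-5) + (-2) = -7 and det A = (-5)·(-2) - 1·(-2) = 10 - (-2) = 12.
So p(s) = det(sI - A) = s^2 + 7s + 12.
Factor s^2 + 7s + 12: two numbers with sum -7 and product 12 are -3 and -4, so s^2 + 7s + 12 = (s + 3)(s + 4).
Hence p(s) = (s + 3) (s + 4), with roots -4, -3.
The eigenvalues -4, -3 are distinct and real, so A is diagonalisable and x(t) = e^{At} x(0) = V diag(e^{λ_i t}) V^{-1} x(0), where the columns of V are the eigenvectors.
λ = -4: A - (-4)I = [[-1, 1], [-2, 2]]. Row 1 gives (-1)·v1 + 1·v2 = 0, so take v_1 = [1, 1]^T.
λ = -3: A - (-3)I = [[-2, 1], [-2, 1]]. Row 1 gives (-2)·v1 + 1·v2 = 0, so take v_2 = [1, 2]^T.
V = [v_1 v_2] = [[1, 1], [1, 2]] has det V = 1, so V^{-1} = adj(V)/det V = [[2, -1], [-1, 1]].
Modal coordinates z(0) = V^{-1} x(0): 2·2 + (-1)·2 = 2; (-1)·2 + 1·2 = 0; so z(0) = [2, 0]^T.
x_2(t) = Σ_i (v_i)_2 · z_i(0) · e^{λ_i t} (row 2 of V times the modal terms).
x_2(0.4) = 1·2·e^{-4·0.4} + 2·0·e^{-3·0.4} = 2·0.201897 + 0·0.301194 = 0.4038.

0.4038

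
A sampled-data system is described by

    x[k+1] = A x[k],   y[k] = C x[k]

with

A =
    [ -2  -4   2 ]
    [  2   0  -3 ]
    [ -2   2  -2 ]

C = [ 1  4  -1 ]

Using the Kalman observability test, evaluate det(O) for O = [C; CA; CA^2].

-1444

CA = [[8, -6, -8]]
CA^2 = [[-12, -48, 50]]
Observability matrix O = [C; CA; CA^2] = [[1, 4, -1], [8, -6, -8], [-12, -48, 50]]
Expanding along the first row, det(O) = 1·((-6)·50 - (-8)·(-48)) - 4·(8·50 - (-8)·(-12)) + (-1)·(8·(-48) - (-6)·(-12)) = 1·(-684) - 4·304 + (-1)·(-456) = -1444
Since det(O) ≠ 0, rank(O) = 3 and the system is completely observable.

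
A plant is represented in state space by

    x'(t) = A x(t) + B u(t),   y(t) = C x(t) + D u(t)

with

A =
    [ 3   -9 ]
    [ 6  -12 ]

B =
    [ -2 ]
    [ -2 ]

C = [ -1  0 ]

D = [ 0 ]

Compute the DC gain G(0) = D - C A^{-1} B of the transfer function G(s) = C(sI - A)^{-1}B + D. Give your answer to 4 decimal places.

G(0) = C(-A)^{-1}B + D = -C A^{-1} B + D.
det A = 18, so A^{-1} = (1/18)·adj(A) = [[-2/3, 1/2], [-1/3, 1/6]]
A^{-1} B = [1/3, 1/3]^T
C A^{-1} B = -1/3
G(0) = D - C A^{-1} B = 0 - (-1/3) = 1/3 ≈ 0.3333

0.3333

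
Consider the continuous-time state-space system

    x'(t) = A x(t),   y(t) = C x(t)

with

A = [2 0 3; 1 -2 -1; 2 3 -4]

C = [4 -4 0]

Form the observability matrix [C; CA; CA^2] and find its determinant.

CA = [[4, 8, 16]]
CA^2 = [[48, 32, -60]]
Observability matrix O = [C; CA; CA^2] = [[4, -4, 0], [4, 8, 16], [48, 32, -60]]
Expanding along the first row, det(O) = 4·(8·(-60) - 16·32) - (-4)·(4·(-60) - 16·48) + 0·(4·32 - 8·48) = 4·(-992) - (-4)·(-1008) + 0·(-256) = -8000
Since det(O) ≠ 0, rank(O) = 3 and the system is completely observable.

-8000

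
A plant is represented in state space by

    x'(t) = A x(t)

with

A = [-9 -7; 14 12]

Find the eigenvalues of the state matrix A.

det(sI - A) = s^2 - (tr A)s + det A, with tr A = (-9) + 12 = 3 and det A = (-9)·12 - (-7)·14 = -108 - (-98) = -10.
So p(s) = det(sI - A) = s^2 - 3s - 10.
Factor s^2 - 3s - 10: two numbers with sum 3 and product -10 are 5 and -2, so s^2 - 3s - 10 = (s - 5)(s + 2).
Hence p(s) = (s - 5) (s + 2), with roots -2, 5.
At least one eigenvalue has non-negative real part, so the system is not asymptotically stable.

-2, 5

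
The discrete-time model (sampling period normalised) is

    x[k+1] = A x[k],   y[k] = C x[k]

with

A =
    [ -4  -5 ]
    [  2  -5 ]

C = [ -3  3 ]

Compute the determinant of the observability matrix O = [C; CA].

-54

CA = [[18, 0]]
Observability matrix O = [C; CA] = [[-3, 3], [18, 0]]
det(O) = (-3)·0 - 3·18 = 0 - 54 = -54
Since det(O) ≠ 0, rank(O) = 2 and the system is completely observable.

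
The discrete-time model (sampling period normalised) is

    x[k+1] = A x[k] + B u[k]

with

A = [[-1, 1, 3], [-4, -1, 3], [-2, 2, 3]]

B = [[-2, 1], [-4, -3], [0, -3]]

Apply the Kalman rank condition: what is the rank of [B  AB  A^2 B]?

AB = [[-2, -13], [12, -10], [-4, -17]]
A^2B = [[2, -48], [-16, 11], [16, -45]]
Controllability matrix C = [B  AB  A^2B] = [[-2, 1, -2, -13, 2, -48], [-4, -3, 12, -10, -16, 11], [0, -3, -4, -17, 16, -45]]
Take the 3×3 submatrix of C formed by columns 1, 2, 3: [[-2, 1, -2], [-4, -3, 12], [0, -3, -4]]. Its determinant is (-2)·((-3)·(-4) - 12·(-3)) - 1·((-4)·(-4) - 12·0) + (-2)·((-4)·(-3) - (-3)·0) = (-2)·48 - 1·16 + (-2)·12 = -136 ≠ 0.
So rank(C) ≥ 3; since C has 3 rows, rank(C) = 3.
rank(C) = 3 = n, so the pair (A, B) is completely controllable.

3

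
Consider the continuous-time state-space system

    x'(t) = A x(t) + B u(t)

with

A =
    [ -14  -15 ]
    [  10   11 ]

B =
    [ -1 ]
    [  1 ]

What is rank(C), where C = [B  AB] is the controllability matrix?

1

AB = [[-1], [1]]
Controllability matrix C = [B  AB] = [[-1, -1], [1, 1]]
Every column of C is a scalar multiple of column 1 = [-1, 1] (multipliers 1, 1), so the columns span a one-dimensional space.
C ≠ 0, hence rank(C) = 1.
rank(C) = 1 < n = 2, so the pair (A, B) is not completely controllable.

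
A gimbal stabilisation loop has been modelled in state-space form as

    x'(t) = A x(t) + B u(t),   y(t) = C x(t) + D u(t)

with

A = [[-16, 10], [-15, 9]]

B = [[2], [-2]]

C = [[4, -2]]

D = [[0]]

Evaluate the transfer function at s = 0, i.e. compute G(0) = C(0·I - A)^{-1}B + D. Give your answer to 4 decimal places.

G(0) = C(-A)^{-1}B + D = -C A^{-1} B + D.
det A = 6, so A^{-1} = (1/6)·adj(A) = [[3/2, -5/3], [5/2, -8/3]]
A^{-1} B = [19/3, 31/3]^T
C A^{-1} B = 14/3
G(0) = D - C A^{-1} B = 0 - (14/3) = -14/3 ≈ -4.6667

-4.6667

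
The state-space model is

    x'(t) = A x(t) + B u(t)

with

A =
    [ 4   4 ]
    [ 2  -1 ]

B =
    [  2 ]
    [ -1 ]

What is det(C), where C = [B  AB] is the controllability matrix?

14

AB = [[4], [5]]
Controllability matrix C = [B  AB] = [[2, 4], [-1, 5]]
det(C) = 2·5 - 4·(-1) = 10 - (-4) = 14
Since det(C) ≠ 0, rank(C) = 2 and the system is completely controllable.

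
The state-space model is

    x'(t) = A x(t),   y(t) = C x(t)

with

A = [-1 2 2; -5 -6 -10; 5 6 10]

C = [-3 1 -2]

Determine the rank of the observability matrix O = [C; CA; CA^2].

2

CA = [[-12, -24, -36]]
CA^2 = [[-48, -96, -144]]
Observability matrix O = [C; CA; CA^2] = [[-3, 1, -2], [-12, -24, -36], [-48, -96, -144]]
The columns c1, c2, c3 of O are linearly dependent: -c1 - c2 + c3 = 0 (check each entry), so rank(O) ≤ 2.
The 2×2 minor from rows 1, 2, columns 1, 2 is (-3)·(-24) - 1·(-12) = 72 - (-12) = 84 ≠ 0, so rank(O) = 2.
rank(O) = 2 < n = 3, so the pair (A, C) is not completely observable.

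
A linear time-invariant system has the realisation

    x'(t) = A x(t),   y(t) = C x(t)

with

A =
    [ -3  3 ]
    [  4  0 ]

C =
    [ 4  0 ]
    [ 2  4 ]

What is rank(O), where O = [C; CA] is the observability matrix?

2

CA = [[-12, 12], [10, 6]]
Observability matrix O = [C; CA] = [[4, 0], [2, 4], [-12, 12], [10, 6]]
Take the 2×2 submatrix of O formed by rows 1, 2: [[4, 0], [2, 4]]. Its determinant is 4·4 - 0·2 = 16 - 0 = 16 ≠ 0.
So rank(O) ≥ 2; since O has 2 columns, rank(O) = 2.
rank(O) = 2 = n, so the pair (A, C) is completely observable.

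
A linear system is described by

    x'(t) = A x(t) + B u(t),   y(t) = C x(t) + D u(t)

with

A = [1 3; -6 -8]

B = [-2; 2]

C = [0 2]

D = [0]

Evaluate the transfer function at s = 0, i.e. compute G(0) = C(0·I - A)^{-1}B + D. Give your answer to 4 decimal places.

2.0000

G(0) = C(-A)^{-1}B + D = -C A^{-1} B + D.
det A = 10, so A^{-1} = (1/10)·adj(A) = [[-4/5, -3/10], [3/5, 1/10]]
A^{-1} B = [1, -1]^T
C A^{-1} B = -2
G(0) = D - C A^{-1} B = 0 - (-2) = 2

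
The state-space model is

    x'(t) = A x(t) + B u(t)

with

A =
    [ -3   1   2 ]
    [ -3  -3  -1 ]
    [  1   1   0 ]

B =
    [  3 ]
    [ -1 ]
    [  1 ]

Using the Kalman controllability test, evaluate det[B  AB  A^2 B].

-62

AB = [[-8], [-7], [2]]
A^2B = [[21], [43], [-15]]
Controllability matrix C = [B  AB  A^2B] = [[3, -8, 21], [-1, -7, 43], [1, 2, -15]]
Expanding along the first row, det(C) = 3·((-7)·(-15) - 43·2) - (-8)·((-1)·(-15) - 43·1) + 21·((-1)·2 - (-7)·1) = 3·19 - (-8)·(-28) + 21·5 = -62
Since det(C) ≠ 0, rank(C) = 3 and the system is completely controllable.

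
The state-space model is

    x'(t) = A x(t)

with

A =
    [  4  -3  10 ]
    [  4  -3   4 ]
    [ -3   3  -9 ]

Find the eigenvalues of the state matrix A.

det(sI - A) = s^3 - (tr A)s^2 + (M11 + M22 + M33)s - det A, where Mii is the 2×2 principal minor of A obtained by deleting row i and column i.
tr A = 4 + (-3) + (-9) = -8; M11 = (-3)·(-9) - 4·3 = 27 - 12 = 15; M22 = 4·(-9) - 10·(-3) = -36 - (-30) = -6; M33 = 4·(-3) - (-3)·4 = -12 - (-12) = 0; sum of minors = 9.
det A = 4·((-3)·(-9) - 4·3) - (-3)·(4·(-9) - 4·(-3)) + 10·(4·3 - (-3)·(-3)) = 4·15 - (-3)·(-24) + 10·3 = 18.
So p(s) = det(sI - A) = s^3 + 8s^2 + 9s - 18.
Rational-root test: any integer root divides -18. Testing small divisors, s = 1 works: p(1) = 1 + 8 + 9 + (-18) = 0, so (s - 1) is a factor.
Dividing, p(s) = (s - 1)(s^2 + 9s + 18).
Factor s^2 + 9s + 18: two numbers with sum -9 and product 18 are -3 and -6, so s^2 + 9s + 18 = (s + 3)(s + 6).
Hence p(s) = (s - 1) (s + 3) (s + 6), with roots -6, -3, 1.
At least one eigenvalue has non-negative real part, so the system is not asymptotically stable.

-6, -3, 1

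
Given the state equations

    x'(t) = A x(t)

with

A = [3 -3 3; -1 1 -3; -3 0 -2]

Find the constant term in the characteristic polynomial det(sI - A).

Expand det(sI - A) for the 3×3 matrix.
p(s) = s^3 - 2s^2 + s + 18.
(Check: constant term = det(-A) = (-1)^3 det A = 18; coefficient of s^2 = -tr A = -2.)
The constant term is 18.

18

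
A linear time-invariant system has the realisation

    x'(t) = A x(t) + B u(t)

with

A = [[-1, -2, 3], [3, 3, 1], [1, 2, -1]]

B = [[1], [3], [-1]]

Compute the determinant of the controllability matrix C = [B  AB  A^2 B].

AB = [[-10], [11], [8]]
A^2B = [[12], [11], [4]]
Controllability matrix C = [B  AB  A^2B] = [[1, -10, 12], [3, 11, 11], [-1, 8, 4]]
Expanding along the first row, det(C) = 1·(11·4 - 11·8) - (-10)·(3·4 - 11·(-1)) + 12·(3·8 - 11·(-1)) = 1·(-44) - (-10)·23 + 12·35 = 606
Since det(C) ≠ 0, rank(C) = 3 and the system is completely controllable.

606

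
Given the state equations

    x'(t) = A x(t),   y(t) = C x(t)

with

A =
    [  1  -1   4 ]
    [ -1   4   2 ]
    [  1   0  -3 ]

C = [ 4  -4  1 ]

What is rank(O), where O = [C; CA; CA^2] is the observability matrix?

3

CA = [[9, -20, 5]]
CA^2 = [[34, -89, -19]]
Observability matrix O = [C; CA; CA^2] = [[4, -4, 1], [9, -20, 5], [34, -89, -19]]
det(O) = 4·((-20)·(-19) - 5·(-89)) - (-4)·(9·(-19) - 5·34) + 1·(9·(-89) - (-20)·34) = 4·825 - (-4)·(-341) + 1·(-121) = 1815 ≠ 0, so rank(O) = 3.
rank(O) = 3 = n, so the pair (A, C) is completely observable.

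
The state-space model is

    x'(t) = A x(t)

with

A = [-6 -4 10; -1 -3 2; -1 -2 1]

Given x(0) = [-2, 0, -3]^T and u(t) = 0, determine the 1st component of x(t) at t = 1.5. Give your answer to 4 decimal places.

det(sI - A) = s^3 - (tr A)s^2 + (M11 + M22 + M33)s - det A, where Mii is the 2×2 principal minor of A obtained by deleting row i and column i.
tr A = (-6) + (-3) + 1 = -8; M11 = (-3)·1 - 2·(-2) = -3 - (-4) = 1; M22 = (-6)·1 - 10·(-1) = -6 - (-10) = 4; M33 = (-6)·(-3) - (-4)·(-1) = 18 - 4 = 14; sum of minors = 19.
det A = (-6)·((-3)·1 - 2·(-2)) - (-4)·((-1)·1 - 2·(-1)) + 10·((-1)·(-2) - (-3)·(-1)) = (-6)·1 - (-4)·1 + 10·(-1) = -12.
So p(s) = det(sI - A) = s^3 + 8s^2 + 19s + 12.
Rational-root test: any integer root divides 12. Testing small divisors, s = -1 works: p(-1) = -1 + 8 + (-19) + 12 = 0, so (s + 1) is a factor.
Dividing, p(s) = (s + 1)(s^2 + 7s + 12).
Factor s^2 + 7s + 12: two numbers with sum -7 and product 12 are -3 and -4, so s^2 + 7s + 12 = (s + 3)(s + 4).
Hence p(s) = (s + 1) (s + 3) (s + 4), with roots -4, -3, -1.
The eigenvalues -4, -3, -1 are distinct and real, so A is diagonalisable and x(t) = e^{At} x(0) = V diag(e^{λ_i t}) V^{-1} x(0), where the columns of V are the eigenvectors.
λ = -4: A - (-4)I = [[-2, -4, 10], [-1, 1, 2], [-1, -2, 5]]. v must be orthogonal to every row; (row 1) × (row 2) = [-18, -6, -6], so take v_1 = [3, 1, 1]^T.
λ = -3: A - (-3)I = [[-3, -4, 10], [-1, 0, 2], [-1, -2, 4]]. v must be orthogonal to every row; (row 1) × (row 2) = [-8, -4, -4], so take v_2 = [2, 1, 1]^T.
λ = -1: A - (-1)I = [[-5, -4, 10], [-1, -2, 2], [-1, -2, 2]]. v must be orthogonal to every row; (row 1) × (row 2) = [12, 0, 6], so take v_3 = [2, 0, 1]^T.
V = [v_1 v_2 v_3] = [[3, 2, 2], [1, 1, 0], [1, 1, 1]] has det V = 1, so V^{-1} = adj(V)/det V = [[1, 0, -2], [-1, 1, 2], [0, -1, 1]].
Modal coordinates z(0) = V^{-1} x(0): 1·(-2) + 0·0 + (-2)·(-3) = 4; (-1)·(-2) + 1·0 + 2·(-3) = -4; 0·(-2) + (-1)·0 + 1·(-3) = -3; so z(0) = [4, -4, -3]^T.
x_1(t) = Σ_i (v_i)_1 · z_i(0) · e^{λ_i t} (row 1 of V times the modal terms).
x_1(1.5) = 3·4·e^{-4·1.5} + 2·(-4)·e^{-3·1.5} + 2·(-3)·e^{-1·1.5} = 12·0.002479 + (-8)·0.011109 + (-6)·0.223130 = -1.3979.

-1.3979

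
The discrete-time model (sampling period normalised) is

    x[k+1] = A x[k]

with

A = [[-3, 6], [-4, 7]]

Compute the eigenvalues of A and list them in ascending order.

1, 3

det(zI - A) = z^2 - (tr A)z + det A, with tr A = (-3) + 7 = 4 and det A = (-3)·7 - 6·(-4) = -21 - (-24) = 3.
So p(z) = det(zI - A) = z^2 - 4z + 3.
Factor z^2 - 4z + 3: two numbers with sum 4 and product 3 are 3 and 1, so z^2 - 4z + 3 = (z - 3)(z - 1).
Hence p(z) = (z - 3) (z - 1), with roots 1, 3.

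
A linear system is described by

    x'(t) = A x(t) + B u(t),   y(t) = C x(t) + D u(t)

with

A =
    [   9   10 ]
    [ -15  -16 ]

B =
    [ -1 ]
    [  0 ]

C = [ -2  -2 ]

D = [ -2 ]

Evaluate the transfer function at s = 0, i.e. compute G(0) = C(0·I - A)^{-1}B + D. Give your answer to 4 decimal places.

G(0) = C(-A)^{-1}B + D = -C A^{-1} B + D.
det A = 6, so A^{-1} = (1/6)·adj(A) = [[-8/3, -5/3], [5/2, 3/2]]
A^{-1} B = [8/3, -5/2]^T
C A^{-1} B = -1/3
G(0) = D - C A^{-1} B = -2 - (-1/3) = -5/3 ≈ -1.6667

-1.6667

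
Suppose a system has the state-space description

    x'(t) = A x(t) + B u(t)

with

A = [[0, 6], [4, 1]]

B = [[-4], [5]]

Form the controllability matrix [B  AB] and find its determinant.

-106

AB = [[30], [-11]]
Controllability matrix C = [B  AB] = [[-4, 30], [5, -11]]
det(C) = (-4)·(-11) - 30·5 = 44 - 150 = -106
Since det(C) ≠ 0, rank(C) = 2 and the system is completely controllable.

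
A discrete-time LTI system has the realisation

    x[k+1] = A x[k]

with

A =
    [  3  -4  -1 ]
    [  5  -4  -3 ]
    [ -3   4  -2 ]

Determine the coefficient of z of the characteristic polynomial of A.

19

Expand det(zI - A) for the 3×3 matrix.
p(z) = z^3 + 3z^2 + 19z + 24.
(Check: constant term = det(-A) = (-1)^3 det A = 24; coefficient of z^2 = -tr A = 3.)
The coefficient of z is 19.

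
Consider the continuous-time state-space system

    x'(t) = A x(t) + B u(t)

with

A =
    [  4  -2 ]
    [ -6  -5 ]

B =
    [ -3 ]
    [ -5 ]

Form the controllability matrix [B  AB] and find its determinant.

-139

AB = [[-2], [43]]
Controllability matrix C = [B  AB] = [[-3, -2], [-5, 43]]
det(C) = (-3)·43 - (-2)·(-5) = -129 - 10 = -139
Since det(C) ≠ 0, rank(C) = 2 and the system is completely controllable.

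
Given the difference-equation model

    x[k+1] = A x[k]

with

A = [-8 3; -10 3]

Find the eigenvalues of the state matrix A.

-3, -2

det(zI - A) = z^2 - (tr A)z + det A, with tr A = (-8) + 3 = -5 and det A = (-8)·3 - 3·(-10) = -24 - (-30) = 6.
So p(z) = det(zI - A) = z^2 + 5z + 6.
Factor z^2 + 5z + 6: two numbers with sum -5 and product 6 are -2 and -3, so z^2 + 5z + 6 = (z + 2)(z + 3).
Hence p(z) = (z + 2) (z + 3), with roots -3, -2.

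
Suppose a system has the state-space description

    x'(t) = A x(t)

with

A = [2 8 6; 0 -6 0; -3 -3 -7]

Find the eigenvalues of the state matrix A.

-6, -4, -1

det(sI - A) = s^3 - (tr A)s^2 + (M11 + M22 + M33)s - det A, where Mii is the 2×2 principal minor of A obtained by deleting row i and column i.
tr A = 2 + (-6) + (-7) = -11; M11 = (-6)·(-7) - 0·(-3) = 42 - 0 = 42; M22 = 2·(-7) - 6·(-3) = -14 - (-18) = 4; M33 = 2·(-6) - 8·0 = -12 - 0 = -12; sum of minors = 34.
det A = 2·((-6)·(-7) - 0·(-3)) - 8·(0·(-7) - 0·(-3)) + 6·(0·(-3) - (-6)·(-3)) = 2·42 - 8·0 + 6·(-18) = -24.
So p(s) = det(sI - A) = s^3 + 11s^2 + 34s + 24.
Rational-root test: any integer root divides 24. Testing small divisors, s = -1 works: p(-1) = -1 + 11 + (-34) + 24 = 0, so (s + 1) is a factor.
Dividing, p(s) = (s + 1)(s^2 + 10s + 24).
Factor s^2 + 10s + 24: two numbers with sum -10 and product 24 are -4 and -6, so s^2 + 10s + 24 = (s + 4)(s + 6).
Hence p(s) = (s + 1) (s + 4) (s + 6), with roots -6, -4, -1.
All eigenvalues have negative real part, so the system is asymptotically stable.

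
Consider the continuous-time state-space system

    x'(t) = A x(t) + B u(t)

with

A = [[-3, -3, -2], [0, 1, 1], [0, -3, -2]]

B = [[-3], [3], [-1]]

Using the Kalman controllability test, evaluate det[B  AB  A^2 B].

AB = [[2], [2], [-7]]
A^2B = [[2], [-5], [8]]
Controllability matrix C = [B  AB  A^2B] = [[-3, 2, 2], [3, 2, -5], [-1, -7, 8]]
Expanding along the first row, det(C) = (-3)·(2·8 - (-5)·(-7)) - 2·(3·8 - (-5)·(-1)) + 2·(3·(-7) - 2·(-1)) = (-3)·(-19) - 2·19 + 2·(-19) = -19
Since det(C) ≠ 0, rank(C) = 3 and the system is completely controllable.

-19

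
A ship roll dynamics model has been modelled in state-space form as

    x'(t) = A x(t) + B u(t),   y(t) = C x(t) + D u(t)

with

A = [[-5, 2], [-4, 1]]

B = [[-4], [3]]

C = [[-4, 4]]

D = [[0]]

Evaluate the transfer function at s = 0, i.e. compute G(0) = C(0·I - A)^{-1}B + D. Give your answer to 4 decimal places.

28.0000

G(0) = C(-A)^{-1}B + D = -C A^{-1} B + D.
det A = 3, so A^{-1} = (1/3)·adj(A) = [[1/3, -2/3], [4/3, -5/3]]
A^{-1} B = [-10/3, -31/3]^T
C A^{-1} B = -28
G(0) = D - C A^{-1} B = 0 - (-28) = 28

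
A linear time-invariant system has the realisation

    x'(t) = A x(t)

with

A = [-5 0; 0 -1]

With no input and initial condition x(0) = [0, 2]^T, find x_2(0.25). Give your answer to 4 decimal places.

1.5576

det(sI - A) = s^2 - (tr A)s + det A, with tr A = (-5) + (-1) = -6 and det A = (-5)·(-1) - 0·0 = 5 - 0 = 5.
So p(s) = det(sI - A) = s^2 + 6s + 5.
Factor s^2 + 6s + 5: two numbers with sum -6 and product 5 are -1 and -5, so s^2 + 6s + 5 = (s + 1)(s + 5).
Hence p(s) = (s + 1) (s + 5), with roots -5, -1.
The eigenvalues -5, -1 are distinct and real, so A is diagonalisable and x(t) = e^{At} x(0) = V diag(e^{λ_i t}) V^{-1} x(0), where the columns of V are the eigenvectors.
λ = -5: A - (-5)I = [[0, 0], [0, 4]]. Row 2 gives 0·v1 + 4·v2 = 0, so take v_1 = [1, 0]^T.
λ = -1: A - (-1)I = [[-4, 0], [0, 0]]. Row 1 gives (-4)·v1 + 0·v2 = 0, so take v_2 = [0, 1]^T.
V = [v_1 v_2] = [[1, 0], [0, 1]] has det V = 1, so V^{-1} = adj(V)/det V = [[1, 0], [0, 1]].
Modal coordinates z(0) = V^{-1} x(0): 1·0 + 0·2 = 0; 0·0 + 1·2 = 2; so z(0) = [0, 2]^T.
x_2(t) = Σ_i (v_i)_2 · z_i(0) · e^{λ_i t} (row 2 of V times the modal terms).
x_2(0.25) = 0·0·e^{-5·0.25} + 1·2·e^{-1·0.25} = 0·0.286505 + 2·0.778801 = 1.5576.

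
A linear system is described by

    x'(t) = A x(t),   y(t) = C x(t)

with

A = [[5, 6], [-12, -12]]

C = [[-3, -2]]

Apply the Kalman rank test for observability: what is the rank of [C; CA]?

1

CA = [[9, 6]]
Observability matrix O = [C; CA] = [[-3, -2], [9, 6]]
Every row of O is a scalar multiple of row 1 = [-3, -2] (multipliers 1, -3), so the rows span a one-dimensional space.
O ≠ 0, hence rank(O) = 1.
rank(O) = 1 < n = 2, so the pair (A, C) is not completely observable.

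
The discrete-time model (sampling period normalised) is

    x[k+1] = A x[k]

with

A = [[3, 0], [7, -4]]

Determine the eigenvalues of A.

det(zI - A) = z^2 - (tr A)z + det A, with tr A = 3 + (-4) = -1 and det A = 3·(-4) - 0·7 = -12 - 0 = -12.
So p(z) = det(zI - A) = z^2 + z - 12.
Factor z^2 + z - 12: two numbers with sum -1 and product -12 are 3 and -4, so z^2 + z - 12 = (z - 3)(z + 4).
Hence p(z) = (z - 3) (z + 4), with roots -4, 3.

-4, 3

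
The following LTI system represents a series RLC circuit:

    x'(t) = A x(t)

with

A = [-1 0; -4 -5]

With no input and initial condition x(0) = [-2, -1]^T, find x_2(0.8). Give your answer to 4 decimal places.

det(sI - A) = s^2 - (tr A)s + det A, with tr A = (-1) + (-5) = -6 and det A = (-1)·(-5) - 0·(-4) = 5 - 0 = 5.
So p(s) = det(sI - A) = s^2 + 6s + 5.
Factor s^2 + 6s + 5: two numbers with sum -6 and product 5 are -1 and -5, so s^2 + 6s + 5 = (s + 1)(s + 5).
Hence p(s) = (s + 1) (s + 5), with roots -5, -1.
The eigenvalues -5, -1 are distinct and real, so A is diagonalisable and x(t) = e^{At} x(0) = V diag(e^{λ_i t}) V^{-1} x(0), where the columns of V are the eigenvectors.
λ = -5: A - (-5)I = [[4, 0], [-4, 0]]. Row 1 gives 4·v1 + 0·v2 = 0, so take v_1 = [0, -1]^T.
λ = -1: A - (-1)I = [[0, 0], [-4, -4]]. Row 2 gives (-4)·v1 + (-4)·v2 = 0, so take v_2 = [1, -1]^T.
V = [v_1 v_2] = [[0, 1], [-1, -1]] has det V = 1, so V^{-1} = adj(V)/det V = [[-1, -1], [1, 0]].
Modal coordinates z(0) = V^{-1} x(0): (-1)·(-2) + (-1)·(-1) = 3; 1·(-2) + 0·(-1) = -2; so z(0) = [3, -2]^T.
x_2(t) = Σ_i (v_i)_2 · z_i(0) · e^{λ_i t} (row 2 of V times the modal terms).
x_2(0.8) = (-1)·3·e^{-5·0.8} + (-1)·(-2)·e^{-1·0.8} = (-3)·0.018316 + 2·0.449329 = 0.8437.

0.8437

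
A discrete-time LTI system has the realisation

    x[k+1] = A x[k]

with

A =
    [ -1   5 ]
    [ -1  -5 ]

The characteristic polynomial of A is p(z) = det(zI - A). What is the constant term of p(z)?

10

For a 2×2 matrix, det(zI - A) = z^2 - (tr A)z + det A.
tr A = -6, det A = 10.
So p(z) = z^2 + 6z + 10.
The constant term is 10.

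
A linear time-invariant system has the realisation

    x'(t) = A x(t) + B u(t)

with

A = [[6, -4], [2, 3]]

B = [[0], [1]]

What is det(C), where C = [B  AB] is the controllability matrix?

AB = [[-4], [3]]
Controllability matrix C = [B  AB] = [[0, -4], [1, 3]]
det(C) = 0·3 - (-4)·1 = 0 - (-4) = 4
Since det(C) ≠ 0, rank(C) = 2 and the system is completely controllable.

4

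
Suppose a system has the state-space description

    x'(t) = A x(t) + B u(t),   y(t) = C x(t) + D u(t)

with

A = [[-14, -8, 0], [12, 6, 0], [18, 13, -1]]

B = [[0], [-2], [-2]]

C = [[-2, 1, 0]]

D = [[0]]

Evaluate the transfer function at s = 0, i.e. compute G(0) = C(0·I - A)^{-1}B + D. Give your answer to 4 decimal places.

-5.0000

G(0) = C(-A)^{-1}B + D = -C A^{-1} B + D.
det A = -12, so A^{-1} = (1/-12)·adj(A) = [[1/2, 2/3, 0], [-1, -7/6, 0], [-4, -19/6, -1]]
A^{-1} B = [-4/3, 7/3, 25/3]^T
C A^{-1} B = 5
G(0) = D - C A^{-1} B = 0 - (5) = -5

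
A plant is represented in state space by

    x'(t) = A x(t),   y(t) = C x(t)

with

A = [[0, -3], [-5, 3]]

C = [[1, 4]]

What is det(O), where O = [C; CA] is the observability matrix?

CA = [[-20, 9]]
Observability matrix O = [C; CA] = [[1, 4], [-20, 9]]
det(O) = 1·9 - 4·(-20) = 9 - (-80) = 89
Since det(O) ≠ 0, rank(O) = 2 and the system is completely observable.

89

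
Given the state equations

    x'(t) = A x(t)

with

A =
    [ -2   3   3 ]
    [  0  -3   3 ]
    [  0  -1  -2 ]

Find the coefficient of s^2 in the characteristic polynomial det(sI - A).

Expand det(sI - A) for the 3×3 matrix.
p(s) = s^3 + 7s^2 + 19s + 18.
(Check: constant term = det(-A) = (-1)^3 det A = 18; coefficient of s^2 = -tr A = 7.)
The coefficient of s^2 is 7.

7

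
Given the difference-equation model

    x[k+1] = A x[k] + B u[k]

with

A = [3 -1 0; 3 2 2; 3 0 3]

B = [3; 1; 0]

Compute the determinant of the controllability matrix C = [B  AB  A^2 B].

-336

AB = [[8], [11], [9]]
A^2B = [[13], [64], [51]]
Controllability matrix C = [B  AB  A^2B] = [[3, 8, 13], [1, 11, 64], [0, 9, 51]]
Expanding along the first row, det(C) = 3·(11·51 - 64·9) - 8·(1·51 - 64·0) + 13·(1·9 - 11·0) = 3·(-15) - 8·51 + 13·9 = -336
Since det(C) ≠ 0, rank(C) = 3 and the system is completely controllable.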